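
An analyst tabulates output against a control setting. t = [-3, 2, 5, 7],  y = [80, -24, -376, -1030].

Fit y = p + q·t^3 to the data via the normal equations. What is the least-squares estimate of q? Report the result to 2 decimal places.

Normal-equation sums: Σ1 = 4, Σt^3 = 449, Σt^3·t^3 = 134067.
Right-hand side: Σy = -1350, Σt^3·y = -402642.
XᵀX·[p, q]ᵀ = Xᵀy becomes [[4, 449]; [449, 134067]]·[p, q]ᵀ = [-1350, -402642]ᵀ.
det = 4·134067 − 449² = 334667.
p = ((-1350)·134067 − 449·(-402642))/334667 = -204192/334667; q = (4·(-402642) − 449·(-1350))/334667 = -1004418/334667.

q = -3.00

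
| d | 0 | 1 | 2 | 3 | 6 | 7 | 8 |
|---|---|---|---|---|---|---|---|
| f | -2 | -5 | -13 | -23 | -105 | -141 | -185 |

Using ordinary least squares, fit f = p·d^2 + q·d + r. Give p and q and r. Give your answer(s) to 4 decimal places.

p = -3.0325, q = 1.3876, r = -2.4533

The normal system MᵀM·[p, q, r]ᵀ = Mᵀf is [[7891, 1107, 163]; [1107, 163, 27]; [163, 27, 7]]·[p, q, r]ᵀ = [-22793, -3197, -474]ᵀ.
Row-reducing yields p = -32605/10752, q = 4973/3584, r = -13189/5376.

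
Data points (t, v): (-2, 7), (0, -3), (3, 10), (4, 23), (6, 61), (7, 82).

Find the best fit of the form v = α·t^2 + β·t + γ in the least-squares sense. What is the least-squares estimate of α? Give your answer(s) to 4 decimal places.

α = 1.9271

Forming AᵀA = [[4050, 642, 114]; [642, 114, 18]; [114, 18, 6]] and Aᵀv = [6700, 1048, 180]ᵀ gives AᵀA·[α, β, γ]ᵀ = Aᵀv.
Inverting the 3×3 Gram matrix, [α, β, γ]ᵀ = [185/96, -187/160, -373/120]ᵀ.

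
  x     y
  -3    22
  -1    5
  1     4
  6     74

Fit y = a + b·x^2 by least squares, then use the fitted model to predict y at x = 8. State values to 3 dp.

ŷ = 129.723

Setting ∂/∂a … = 0 gives: 4·a + 47·b = 105;  47·a + 1379·b = 2871.
(Σ1 = 4, Σx^2 = 47, Σx^2·x^2 = 1379, Σy = 105, Σx^2·y = 2871.)
Determinant 4·1379 − 47² = 3307.
a = (105·1379 − 47·2871)/3307 = 9858/3307; b = (4·2871 − 47·105)/3307 = 6549/3307.
At x = 8: ŷ = (9858/3307)·(1) + (6549/3307)·(64) = 428994/3307.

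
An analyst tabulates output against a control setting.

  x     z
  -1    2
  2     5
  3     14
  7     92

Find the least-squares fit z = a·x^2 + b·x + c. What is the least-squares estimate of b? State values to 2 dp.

From the data, Σx^2·x^2 = 2499, Σx^2·x = 377, Σx^2 = 63, Σx·x = 63, Σx = 11, Σ1 = 4.
Moment sums: Σx^2·z = 4656, Σx·z = 694, Σz = 113.
MᵀM·[a, b, c]ᵀ = Mᵀz becomes [[2499, 377, 63]; [377, 63, 11]; [63, 11, 4]]·[a, b, c]ᵀ = [4656, 694, 113]ᵀ.
Solving the 3×3 system (Gaussian elimination) gives a = 8055/3916, b = -4287/3916, c = -25/22.

b = -1.09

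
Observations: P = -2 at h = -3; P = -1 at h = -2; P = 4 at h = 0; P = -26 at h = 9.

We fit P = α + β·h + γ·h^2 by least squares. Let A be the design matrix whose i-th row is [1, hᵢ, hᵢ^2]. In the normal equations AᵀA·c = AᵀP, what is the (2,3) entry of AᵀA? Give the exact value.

694

Row 2 ↔ basis h, column 3 ↔ basis h^2, so (AᵀA)_{2,3} = Σᵢ (h)·(h^2) = (-3)·(9) + (-2)·(4) + (0)·(0) + (9)·(81) = 694.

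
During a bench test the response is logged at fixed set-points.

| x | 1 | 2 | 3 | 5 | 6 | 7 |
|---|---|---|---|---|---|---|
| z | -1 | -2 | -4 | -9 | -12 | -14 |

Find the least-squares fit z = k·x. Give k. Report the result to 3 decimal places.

k = -1.871

Normal-equation sums: Σx·x = 124.
For Aᵀz: Σx·z = -232.
So AᵀA·[k]ᵀ = Aᵀz: [[124]]·[k]ᵀ = [-232]ᵀ.
k = (-232)/124 = -1.87097.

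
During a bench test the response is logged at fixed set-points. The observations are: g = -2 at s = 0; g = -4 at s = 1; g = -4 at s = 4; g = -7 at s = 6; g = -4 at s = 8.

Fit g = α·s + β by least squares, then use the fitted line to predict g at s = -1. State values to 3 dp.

XᵀX·[α, β]ᵀ = Xᵀg reads: 117·α + 19·β = -94;  19·α + 5·β = -21.
Δ = 117·5 − 19² = 224.
α = ((-94)·5 − 19·(-21))/224 = -71/224; β = (117·(-21) − 19·(-94))/224 = -671/224.
At s = -1: ĝ = (-71/224)·(-1) + (-671/224)·(1) = -75/28.

ĝ = -2.679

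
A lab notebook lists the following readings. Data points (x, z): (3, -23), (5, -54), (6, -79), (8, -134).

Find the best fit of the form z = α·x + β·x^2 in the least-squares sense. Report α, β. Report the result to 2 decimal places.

α = -1.75, β = -1.87

The normal system AᵀA·[α, β]ᵀ = Aᵀz is [[134, 880]; [880, 6098]]·[α, β]ᵀ = [-1885, -12977]ᵀ.
det = 134·6098 − 880² = 42732.
α = ((-1885)·6098 − 880·(-12977))/42732 = -4165/2374; β = (134·(-12977) − 880·(-1885))/42732 = -4451/2374.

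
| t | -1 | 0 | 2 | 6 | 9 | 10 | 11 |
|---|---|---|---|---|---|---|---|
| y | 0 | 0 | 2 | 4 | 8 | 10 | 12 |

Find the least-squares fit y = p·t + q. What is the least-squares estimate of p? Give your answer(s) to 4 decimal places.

p = 0.9612

Compute the Gram sums: Σt·t = 343, Σt = 37, Σ1 = 7.
Moment sums: Σt·y = 332, Σy = 36.
AᵀA·[p, q]ᵀ = Aᵀy becomes [[343, 37]; [37, 7]]·[p, q]ᵀ = [332, 36]ᵀ.
Δ = 343·7 − 37² = 1032.
p = (332·7 − 37·36)/1032 = 124/129; q = (343·36 − 37·332)/1032 = 8/129.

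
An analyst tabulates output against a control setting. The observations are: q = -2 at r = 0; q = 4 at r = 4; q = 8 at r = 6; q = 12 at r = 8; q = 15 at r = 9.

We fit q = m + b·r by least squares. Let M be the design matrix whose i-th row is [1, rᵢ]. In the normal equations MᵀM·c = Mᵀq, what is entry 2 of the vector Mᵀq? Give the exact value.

295

Entry 2 ↔ basis r, so (Mᵀq)_{2} = Σᵢ (r)·qᵢ = (0)·(-2) + (4)·(4) + (6)·(8) + (8)·(12) + (9)·(15) = 295.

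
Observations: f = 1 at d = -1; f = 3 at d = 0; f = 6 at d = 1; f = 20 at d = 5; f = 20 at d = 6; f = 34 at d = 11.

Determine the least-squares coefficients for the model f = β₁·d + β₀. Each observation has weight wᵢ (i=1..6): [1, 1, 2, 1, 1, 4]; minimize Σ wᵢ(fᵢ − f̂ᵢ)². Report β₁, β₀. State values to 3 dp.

β₁ = 2.781, β₀ = 3.628

The normal equations are: 548·β₁ + 56·β₀ = 1727;  56·β₁ + 10·β₀ = 192.
Δ = 548·10 − 56² = 2344.
β₁ = (1727·10 − 56·192)/2344 = 3259/1172; β₀ = (548·192 − 56·1727)/2344 = 1063/293.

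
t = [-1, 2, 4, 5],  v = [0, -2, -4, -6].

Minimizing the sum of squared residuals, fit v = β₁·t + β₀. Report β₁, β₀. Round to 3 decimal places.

MᵀM·[β₁, β₀]ᵀ = Mᵀv reads: 46·β₁ + 10·β₀ = -50;  10·β₁ + 4·β₀ = -12.
Eliminating β₀: 4·(row 1) − 10·(row 2) gives 84·β₁ = 4·(-50) − 10·(-12) = -80, so β₁ = -20/21.
Then β₀ = ((-12) − 10·(-20/21))/4 = -13/21.

β₁ = -0.952, β₀ = -0.619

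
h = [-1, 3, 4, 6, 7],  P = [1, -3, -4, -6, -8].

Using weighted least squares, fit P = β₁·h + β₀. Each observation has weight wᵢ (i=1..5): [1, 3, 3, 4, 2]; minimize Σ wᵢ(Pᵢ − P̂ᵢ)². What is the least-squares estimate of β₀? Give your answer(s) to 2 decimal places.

Entries of MᵀWM: Σwᵢ·h·h = 318, Σwᵢ·h = 58, Σwᵢ·1 = 13.
And Σwᵢ·h·P = -332, Σwᵢ·P = -60.
Eliminating β₀: 13·(row 1) − 58·(row 2) gives 770·β₁ = 13·(-332) − 58·(-60) = -836, so β₁ = -38/35.
Then β₀ = ((-60) − 58·(-38/35))/13 = 8/35.

β₀ = 0.23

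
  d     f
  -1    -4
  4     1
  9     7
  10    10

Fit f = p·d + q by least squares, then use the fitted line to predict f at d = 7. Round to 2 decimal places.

Compute the Gram sums: Σd·d = 198, Σd = 22, Σ1 = 4.
Moment sums: Σd·f = 171, Σf = 14.
AᵀA·[p, q]ᵀ = Aᵀf becomes [[198, 22]; [22, 4]]·[p, q]ᵀ = [171, 14]ᵀ.
Determinant 198·4 − 22² = 308.
p = (171·4 − 22·14)/308 = 94/77; q = (198·14 − 22·171)/308 = -45/14.
At d = 7: f̂ = (94/77)·(7) + (-45/14)·(1) = 821/154.

f̂ = 5.33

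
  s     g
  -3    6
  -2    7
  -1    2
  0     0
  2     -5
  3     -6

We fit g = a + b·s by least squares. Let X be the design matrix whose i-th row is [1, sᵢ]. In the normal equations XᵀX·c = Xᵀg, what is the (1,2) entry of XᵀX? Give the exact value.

-1

Row 1 ↔ basis 1, column 2 ↔ basis s, so (XᵀX)_{1,2} = Σᵢ s = (1)·(-3) + (1)·(-2) + (1)·(-1) + (1)·(0) + (1)·(2) + (1)·(3) = -1.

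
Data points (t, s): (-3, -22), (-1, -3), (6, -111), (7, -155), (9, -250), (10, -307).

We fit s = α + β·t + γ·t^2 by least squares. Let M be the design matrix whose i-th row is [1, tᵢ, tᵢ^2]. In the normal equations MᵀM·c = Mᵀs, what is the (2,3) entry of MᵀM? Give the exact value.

Row 2 ↔ basis t, column 3 ↔ basis t^2, so (MᵀM)_{2,3} = Σᵢ (t)·(t^2) = (-3)·(9) + (-1)·(1) + (6)·(36) + (7)·(49) + (9)·(81) + (10)·(100) = 2260.

2260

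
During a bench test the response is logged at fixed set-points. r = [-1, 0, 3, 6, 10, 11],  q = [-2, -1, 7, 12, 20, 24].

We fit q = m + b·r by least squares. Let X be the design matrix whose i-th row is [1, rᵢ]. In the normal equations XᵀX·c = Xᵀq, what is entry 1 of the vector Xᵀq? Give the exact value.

Entry 1 ↔ basis 1, so (Xᵀq)_{1} = Σᵢ qᵢ = (1)·(-2) + (1)·(-1) + (1)·(7) + (1)·(12) + (1)·(20) + (1)·(24) = 60.

60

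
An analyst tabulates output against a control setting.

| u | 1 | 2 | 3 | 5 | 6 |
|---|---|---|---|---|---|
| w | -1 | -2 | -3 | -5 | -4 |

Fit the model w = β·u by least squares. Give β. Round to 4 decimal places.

Compute the Gram sums: Σu·u = 75.
For Mᵀw: Σu·w = -63.
MᵀM·[β]ᵀ = Mᵀw becomes [[75]]·[β]ᵀ = [-63]ᵀ.
β = (-63)/75 = -0.84.

β = -0.8400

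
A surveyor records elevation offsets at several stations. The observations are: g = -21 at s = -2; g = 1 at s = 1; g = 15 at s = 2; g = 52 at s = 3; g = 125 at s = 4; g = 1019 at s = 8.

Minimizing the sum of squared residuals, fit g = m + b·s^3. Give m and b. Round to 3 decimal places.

Entries of AᵀA: Σ1 = 6, Σs^3 = 604, Σs^3·s^3 = 267098.
For Aᵀg: Σg = 1191, Σs^3·g = 531421.
Normal equations: [[6, 604]; [604, 267098]]·[m, b]ᵀ = [1191, 531421]ᵀ.
det = 6·267098 − 604² = 1237772.
m = (1191·267098 − 604·531421)/1237772 = -1432283/618886; b = (6·531421 − 604·1191)/1237772 = 1234581/618886.

m = -2.314, b = 1.995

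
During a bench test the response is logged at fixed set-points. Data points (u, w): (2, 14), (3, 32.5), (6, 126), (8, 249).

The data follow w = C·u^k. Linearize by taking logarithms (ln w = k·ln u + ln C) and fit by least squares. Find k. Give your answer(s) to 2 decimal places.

Let Y = ln w. Fitting Y = k·ln u + ln C by least squares:
XᵀX = [[9.2219, 5.6630]; [5.6630, 4]], rhs = [25.7925, 16.4740]ᵀ  (here Σln u = 5.6630, Σ(ln u)² = 9.2219, Σln w = 16.4740, Σln u·ln w = 25.7925).
Δ = 9.2219·4 − (5.6630)² = 4.8184; k = (25.7925·4 − 5.6630·16.4740)/4.8184 = 2.05007, ln C = (9.2219·16.4740 − 5.6630·25.7925)/4.8184 = 1.21614.

k = 2.05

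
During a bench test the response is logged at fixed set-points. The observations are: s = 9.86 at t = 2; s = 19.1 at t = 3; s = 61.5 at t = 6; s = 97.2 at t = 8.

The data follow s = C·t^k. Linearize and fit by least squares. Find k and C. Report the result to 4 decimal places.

k = 1.6581, C = 3.1144

With ln sᵢ as the transformed response and ln tᵢ as the regressor:
Σln t = 5.6630, Σ(ln t)² = 9.2219, Σln s = 13.9340, Σln t·ln s = 21.7243.
Normal system: [[9.2219, 5.6630]; [5.6630, 4]]·[k, ln C]ᵀ = [21.7243, 13.9340]ᵀ.
Slope k = (n·Σln t·ln s − Σln t·Σln s)/(n·Σ(ln t)² − (Σln t)²) = (4·21.7243 − 5.6630·13.9340)/4.8184 = 1.65812; ln C = (Σln s − k·Σln t)/n = 1.13603, so C = exp(1.13603) = 3.11437.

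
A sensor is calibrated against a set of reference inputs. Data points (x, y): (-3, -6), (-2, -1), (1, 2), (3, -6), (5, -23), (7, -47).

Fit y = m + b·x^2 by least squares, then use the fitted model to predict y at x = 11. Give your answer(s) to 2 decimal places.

MᵀM·[m, b]ᵀ = Mᵀy reads: 6·m + 97·b = -81;  97·m + 3205·b = -2988.
Eliminating b: 3205·(row 1) − 97·(row 2) gives 9821·m = 3205·(-81) − 97·(-2988) = 30231, so m = 30231/9821.
Then b = ((-2988) − 97·(30231/9821))/3205 = -10071/9821.
At x = 11: ŷ = (30231/9821)·(1) + (-10071/9821)·(121) = -1188360/9821.

ŷ = -121.00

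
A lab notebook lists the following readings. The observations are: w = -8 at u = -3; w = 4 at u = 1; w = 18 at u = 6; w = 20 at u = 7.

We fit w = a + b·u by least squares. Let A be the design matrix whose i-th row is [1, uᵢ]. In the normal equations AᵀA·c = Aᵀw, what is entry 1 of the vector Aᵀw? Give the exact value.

Entry 1 ↔ basis 1, so (Aᵀw)_{1} = Σᵢ wᵢ = (1)·(-8) + (1)·(4) + (1)·(18) + (1)·(20) = 34.

34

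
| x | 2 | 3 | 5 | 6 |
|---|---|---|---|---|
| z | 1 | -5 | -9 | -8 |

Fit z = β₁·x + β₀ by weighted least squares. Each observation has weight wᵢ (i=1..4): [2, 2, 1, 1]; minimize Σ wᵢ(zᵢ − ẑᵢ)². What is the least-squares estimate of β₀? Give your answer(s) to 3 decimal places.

Normal-equation sums: Σwᵢ·x·x = 87, Σwᵢ·x = 21, Σwᵢ·1 = 6.
Moment sums: Σwᵢ·x·z = -119, Σwᵢ·z = -25.
Normal equations: [[87, 21]; [21, 6]]·[β₁, β₀]ᵀ = [-119, -25]ᵀ.
Eliminating β₀: 6·(row 1) − 21·(row 2) gives 81·β₁ = 6·(-119) − 21·(-25) = -189, so β₁ = -7/3.
Then β₀ = ((-25) − 21·(-7/3))/6 = 4.

β₀ = 4.000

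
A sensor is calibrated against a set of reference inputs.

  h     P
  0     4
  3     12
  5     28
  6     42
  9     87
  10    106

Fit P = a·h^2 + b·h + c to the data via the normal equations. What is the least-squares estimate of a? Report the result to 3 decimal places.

a = 1.039

Entries of XᵀX: Σh^2·h^2 = 18563, Σh^2·h = 2097, Σh^2 = 251, Σh·h = 251, Σh = 33, Σ1 = 6.
For XᵀP: Σh^2·P = 19967, Σh·P = 2271, ΣP = 279.
So XᵀX·[a, b, c]ᵀ = XᵀP: [[18563, 2097, 251]; [2097, 251, 33]; [251, 33, 6]]·[a, b, c]ᵀ = [19967, 2271, 279]ᵀ.
Solving the 3×3 system (Gaussian elimination) gives a = 146505/140984, b = -16347/140984, c = 64609/17623.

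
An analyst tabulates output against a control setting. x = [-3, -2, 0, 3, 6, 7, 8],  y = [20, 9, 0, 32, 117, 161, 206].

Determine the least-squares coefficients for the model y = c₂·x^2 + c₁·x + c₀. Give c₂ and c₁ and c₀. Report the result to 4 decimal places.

With design matrix A, AᵀA = [[7971, 1063, 171]; [1063, 171, 19]; [171, 19, 7]] and Aᵀy = [25789, 3495, 545]ᵀ.
Inverting the 3×3 Gram matrix, [c₂, c₁, c₀]ᵀ = [123724/41321, 154039/82642, -4091/11806]ᵀ.

c₂ = 2.9942, c₁ = 1.8639, c₀ = -0.3465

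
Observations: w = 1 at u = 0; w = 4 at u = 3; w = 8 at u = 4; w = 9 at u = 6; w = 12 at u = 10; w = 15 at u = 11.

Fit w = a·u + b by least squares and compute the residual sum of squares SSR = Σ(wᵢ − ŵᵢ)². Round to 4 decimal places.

SSR = 6.6343

The normal equations are: 282·a + 34·b = 383;  34·a + 6·b = 49.
(Σu·u = 282, Σu = 34, Σ1 = 6, Σu·w = 383, Σw = 49.)
Δ = 282·6 − 34² = 536.
a = (383·6 − 34·49)/536 = 79/67; b = (282·49 − 34·383)/536 = 199/134.
Residuals: -65/134, -137/134, 241/134, 59/134, -171/134, 73/134; SSR = 889/134.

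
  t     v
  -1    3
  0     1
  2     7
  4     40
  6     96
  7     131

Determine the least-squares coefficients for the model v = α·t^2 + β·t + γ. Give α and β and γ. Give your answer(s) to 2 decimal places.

MᵀM·[α, β, γ]ᵀ = Mᵀv reads: 3970·α + 630·β + 106·γ = 10546;  630·α + 106·β + 18·γ = 1664;  106·α + 18·β + 6·γ = 278.
Row-reducing yields α = 491/169, β = -497/338, γ = -197/338.

α = 2.91, β = -1.47, γ = -0.58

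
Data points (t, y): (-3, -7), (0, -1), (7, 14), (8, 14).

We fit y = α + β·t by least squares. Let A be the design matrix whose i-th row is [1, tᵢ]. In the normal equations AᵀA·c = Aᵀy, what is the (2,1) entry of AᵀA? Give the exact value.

Row 2 ↔ basis t, column 1 ↔ basis 1, so (AᵀA)_{2,1} = Σᵢ t = (-3)·(1) + (0)·(1) + (7)·(1) + (8)·(1) = 12.

12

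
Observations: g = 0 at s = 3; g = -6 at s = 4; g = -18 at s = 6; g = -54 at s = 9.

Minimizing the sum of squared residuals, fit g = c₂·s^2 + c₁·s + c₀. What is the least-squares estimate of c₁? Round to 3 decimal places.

c₁ = 2.591

Normal-equation sums: Σs^2·s^2 = 8194, Σs^2·s = 1036, Σs^2 = 142, Σs·s = 142, Σs = 22, Σ1 = 4.
And Σs^2·g = -5118, Σs·g = -618, Σg = -78.
Row-reducing yields c₂ = -21/22, c₁ = 57/22, c₀ = 3/22.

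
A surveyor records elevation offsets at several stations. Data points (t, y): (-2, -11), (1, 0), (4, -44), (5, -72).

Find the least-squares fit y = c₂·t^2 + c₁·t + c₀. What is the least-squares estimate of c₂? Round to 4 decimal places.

c₂ = -3.1061

Sums needed: Σt^2·t^2 = 898, Σt^2·t = 182, Σt^2 = 46, Σt·t = 46, Σt = 8, Σ1 = 4.
Moment sums: Σt^2·y = -2548, Σt·y = -514, Σy = -127.
So XᵀX·[c₂, c₁, c₀]ᵀ = Xᵀy: [[898, 182, 46]; [182, 46, 8]; [46, 8, 4]]·[c₂, c₁, c₀]ᵀ = [-2548, -514, -127]ᵀ.
Row-reducing yields c₂ = -205/66, c₁ = 43/66, c₀ = 8/3.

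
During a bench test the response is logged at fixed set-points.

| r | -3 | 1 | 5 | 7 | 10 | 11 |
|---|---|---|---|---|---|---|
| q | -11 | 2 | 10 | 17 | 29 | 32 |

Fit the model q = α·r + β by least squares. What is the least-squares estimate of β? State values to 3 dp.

Setting ∂/∂α … = 0 gives: 305·α + 31·β = 846;  31·α + 6·β = 79.
(Σr·r = 305, Σr = 31, Σ1 = 6, Σr·q = 846, Σq = 79.)
det = 305·6 − 31² = 869.
α = (846·6 − 31·79)/869 = 2627/869; β = (305·79 − 31·846)/869 = -2131/869.

β = -2.452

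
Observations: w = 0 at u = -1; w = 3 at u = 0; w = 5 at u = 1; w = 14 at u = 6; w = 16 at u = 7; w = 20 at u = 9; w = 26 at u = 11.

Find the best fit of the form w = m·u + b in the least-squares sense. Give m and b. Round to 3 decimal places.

m = 2.031, b = 2.425

The normal system AᵀA·[m, b]ᵀ = Aᵀw is [[289, 33]; [33, 7]]·[m, b]ᵀ = [667, 84]ᵀ.
Δ = 289·7 − 33² = 934.
m = (667·7 − 33·84)/934 = 1897/934; b = (289·84 − 33·667)/934 = 2265/934.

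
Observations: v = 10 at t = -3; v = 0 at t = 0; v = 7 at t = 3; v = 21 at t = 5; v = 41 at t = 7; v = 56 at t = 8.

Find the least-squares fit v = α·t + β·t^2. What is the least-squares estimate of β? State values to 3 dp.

β = 0.932

The normal equations are: 156·α + 980·β = 831;  980·α + 7284·β = 6271.
Determinant 156·7284 − 980² = 175904.
α = (831·7284 − 980·6271)/175904 = -2893/5497; β = (156·6271 − 980·831)/175904 = 20487/21988.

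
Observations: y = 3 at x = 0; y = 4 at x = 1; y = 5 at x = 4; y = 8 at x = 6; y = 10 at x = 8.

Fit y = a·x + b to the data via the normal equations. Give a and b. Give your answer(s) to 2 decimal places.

a = 0.85, b = 2.78

Normal-equation sums: Σx·x = 117, Σx = 19, Σ1 = 5.
Right-hand side: Σx·y = 152, Σy = 30.
So MᵀM·[a, b]ᵀ = Mᵀy: [[117, 19]; [19, 5]]·[a, b]ᵀ = [152, 30]ᵀ.
det = 117·5 − 19² = 224.
a = (152·5 − 19·30)/224 = 95/112; b = (117·30 − 19·152)/224 = 311/112.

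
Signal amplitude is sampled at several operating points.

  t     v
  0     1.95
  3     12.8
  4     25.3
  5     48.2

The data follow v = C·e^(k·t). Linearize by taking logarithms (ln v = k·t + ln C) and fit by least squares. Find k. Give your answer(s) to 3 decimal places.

Linearized form: ln v = k·t + ln C. From the 4 transformed points,
AᵀA = [[50.0000, 12.0000]; [12.0000, 4]], rhs = [39.9483, 10.3234]ᵀ  (here Σt = 12.0000, Σ(t)² = 50.0000, Σln v = 10.3234, Σt·ln v = 39.9483).
Solving (det = 56.0000): k = 0.64129, ln C = 0.65699.

k = 0.641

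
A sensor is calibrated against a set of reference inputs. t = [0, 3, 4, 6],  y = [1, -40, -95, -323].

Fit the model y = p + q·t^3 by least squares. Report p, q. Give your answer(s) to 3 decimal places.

p = 0.807, q = -1.499

The normal equations are: 4·p + 307·q = -457;  307·p + 51481·q = -76928.
(Σ1 = 4, Σt^3 = 307, Σt^3·t^3 = 51481, Σy = -457, Σt^3·y = -76928.)
Determinant 4·51481 − 307² = 111675.
p = ((-457)·51481 − 307·(-76928))/111675 = 90079/111675; q = (4·(-76928) − 307·(-457))/111675 = -167413/111675.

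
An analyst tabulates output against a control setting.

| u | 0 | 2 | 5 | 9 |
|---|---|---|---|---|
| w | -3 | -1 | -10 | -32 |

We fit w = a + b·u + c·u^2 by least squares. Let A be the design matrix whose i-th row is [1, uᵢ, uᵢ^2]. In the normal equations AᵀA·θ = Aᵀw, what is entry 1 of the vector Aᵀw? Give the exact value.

-46

Entry 1 ↔ basis 1, so (Aᵀw)_{1} = Σᵢ wᵢ = (1)·(-3) + (1)·(-1) + (1)·(-10) + (1)·(-32) = -46.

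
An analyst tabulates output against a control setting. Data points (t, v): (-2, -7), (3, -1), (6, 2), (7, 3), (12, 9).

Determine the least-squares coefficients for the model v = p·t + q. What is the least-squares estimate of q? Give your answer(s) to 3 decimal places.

q = -4.682

From the data, Σt·t = 242, Σt = 26, Σ1 = 5.
Moment sums: Σt·v = 152, Σv = 6.
Normal equations: [[242, 26]; [26, 5]]·[p, q]ᵀ = [152, 6]ᵀ.
Eliminating q: 5·(row 1) − 26·(row 2) gives 534·p = 5·152 − 26·6 = 604, so p = 302/267.
Then q = (6 − 26·(302/267))/5 = -1250/267.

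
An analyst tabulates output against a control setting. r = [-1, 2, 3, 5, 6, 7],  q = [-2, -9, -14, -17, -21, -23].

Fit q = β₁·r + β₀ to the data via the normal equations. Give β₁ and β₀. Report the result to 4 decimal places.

From the data, Σr·r = 124, Σr = 22, Σ1 = 6.
For Xᵀq: Σr·q = -430, Σq = -86.
So XᵀX·[β₁, β₀]ᵀ = Xᵀq: [[124, 22]; [22, 6]]·[β₁, β₀]ᵀ = [-430, -86]ᵀ.
Eliminating β₀: 6·(row 1) − 22·(row 2) gives 260·β₁ = 6·(-430) − 22·(-86) = -688, so β₁ = -172/65.
Then β₀ = ((-86) − 22·(-172/65))/6 = -301/65.

β₁ = -2.6462, β₀ = -4.6308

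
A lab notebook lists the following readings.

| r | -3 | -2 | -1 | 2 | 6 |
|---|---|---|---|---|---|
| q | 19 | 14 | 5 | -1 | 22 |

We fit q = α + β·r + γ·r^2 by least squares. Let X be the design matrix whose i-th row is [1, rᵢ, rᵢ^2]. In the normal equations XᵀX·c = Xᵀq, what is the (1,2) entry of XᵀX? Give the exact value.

Row 1 ↔ basis 1, column 2 ↔ basis r, so (XᵀX)_{1,2} = Σᵢ r = (1)·(-3) + (1)·(-2) + (1)·(-1) + (1)·(2) + (1)·(6) = 2.

2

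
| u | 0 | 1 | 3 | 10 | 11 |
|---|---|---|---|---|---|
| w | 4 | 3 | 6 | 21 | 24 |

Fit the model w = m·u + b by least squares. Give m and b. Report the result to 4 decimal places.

Entries of MᵀM: Σu·u = 231, Σu = 25, Σ1 = 5.
Moment sums: Σu·w = 495, Σw = 58.
Δ = 231·5 − 25² = 530.
m = (495·5 − 25·58)/530 = 205/106; b = (231·58 − 25·495)/530 = 1023/530.

m = 1.9340, b = 1.9302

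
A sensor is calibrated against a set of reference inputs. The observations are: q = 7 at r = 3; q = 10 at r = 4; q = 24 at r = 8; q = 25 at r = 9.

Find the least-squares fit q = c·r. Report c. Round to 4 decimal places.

c = 2.8118

Sums needed: Σr·r = 170.
Right-hand side: Σr·q = 478.
XᵀX·[c]ᵀ = Xᵀq becomes [[170]]·[c]ᵀ = [478]ᵀ.
c = 478/170 = 2.81176.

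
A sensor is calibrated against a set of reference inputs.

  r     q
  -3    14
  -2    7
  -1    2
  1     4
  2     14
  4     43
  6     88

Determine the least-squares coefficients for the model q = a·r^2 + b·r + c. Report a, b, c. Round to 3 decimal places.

With design matrix M, MᵀM = [[1667, 253, 71]; [253, 71, 7]; [71, 7, 7]] and Mᵀq = [4072, 674, 172]ᵀ.
Row-reducing yields a = 33595/16027, b = 30176/16027, c = 22881/16027.

a = 2.096, b = 1.883, c = 1.428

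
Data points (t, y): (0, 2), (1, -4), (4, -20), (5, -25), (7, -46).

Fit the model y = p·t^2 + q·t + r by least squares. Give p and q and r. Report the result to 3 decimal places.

Sums needed: Σt^2·t^2 = 3283, Σt^2·t = 533, Σt^2 = 91, Σt·t = 91, Σt = 17, Σ1 = 5.
Right-hand side: Σt^2·y = -3203, Σt·y = -531, Σy = -93.
XᵀX·[p, q, r]ᵀ = Xᵀy becomes [[3283, 533, 91]; [533, 91, 17]; [91, 17, 5]]·[p, q, r]ᵀ = [-3203, -531, -93]ᵀ.
Row-reducing yields p = -2645/5016, q = -14639/5016, r = 769/836.

p = -0.527, q = -2.918, r = 0.920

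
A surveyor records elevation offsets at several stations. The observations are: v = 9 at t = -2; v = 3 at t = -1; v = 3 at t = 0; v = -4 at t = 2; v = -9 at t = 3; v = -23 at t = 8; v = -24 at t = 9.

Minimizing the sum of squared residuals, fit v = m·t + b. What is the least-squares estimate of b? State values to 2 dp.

b = 1.70

Entries of AᵀA: Σt·t = 163, Σt = 19, Σ1 = 7.
And Σt·v = -456, Σv = -45.
det = 163·7 − 19² = 780.
m = ((-456)·7 − 19·(-45))/780 = -779/260; b = (163·(-45) − 19·(-456))/780 = 443/260.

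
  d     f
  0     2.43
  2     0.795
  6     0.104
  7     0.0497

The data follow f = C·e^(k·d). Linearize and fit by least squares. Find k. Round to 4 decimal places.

Taking logs, ln f = k·d + ln C, so regress ln f on d.
Σd = 15.0000, Σ(d)² = 89.0000, Σln f = -4.6066, Σd·ln f = -35.0513.
Normal system: [[89.0000, 15.0000]; [15.0000, 4]]·[k, ln C]ᵀ = [-35.0513, -4.6066]ᵀ.
Slope k = (n·Σd·ln f − Σd·Σln f)/(n·Σ(d)² − (Σd)²) = (4·-35.0513 − 15.0000·-4.6066)/131.0000 = -0.54279; ln C = (Σln f − k·Σd)/n = 0.88380.

k = -0.5428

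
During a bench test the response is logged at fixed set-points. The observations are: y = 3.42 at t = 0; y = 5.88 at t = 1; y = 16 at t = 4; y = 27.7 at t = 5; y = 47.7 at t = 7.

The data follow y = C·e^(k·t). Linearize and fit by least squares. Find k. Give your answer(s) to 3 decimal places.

Taking logs, ln y = k·t + ln C, so regress ln y on t.
Σt = 17.0000, Σ(t)² = 91.0000, Σln y = 12.9601, Σt·ln y = 56.5236.
Equations: 91.0000·k + 17.0000·ln C = 56.5236;  17.0000·k + 5·ln C = 12.9601.
Δ = 91.0000·5 − (17.0000)² = 166.0000; k = (56.5236·5 − 17.0000·12.9601)/166.0000 = 0.37527, ln C = (91.0000·12.9601 − 17.0000·56.5236)/166.0000 = 1.31610.

k = 0.375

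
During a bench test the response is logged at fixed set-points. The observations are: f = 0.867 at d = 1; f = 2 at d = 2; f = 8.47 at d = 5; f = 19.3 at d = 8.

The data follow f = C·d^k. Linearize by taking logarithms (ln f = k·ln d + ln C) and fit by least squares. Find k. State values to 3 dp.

With ln fᵢ as the transformed response and ln dᵢ as the regressor:
XᵀX = [[7.3948, 4.3820]; [4.3820, 4]], rhs = [10.0744, 5.6471]ᵀ  (here Σln d = 4.3820, Σ(ln d)² = 7.3948, Σln f = 5.6471, Σln d·ln f = 10.0744).
Δ = 7.3948·4 − (4.3820)² = 10.3771; k = (10.0744·4 − 4.3820·5.6471)/10.3771 = 1.49869, ln C = (7.3948·5.6471 − 4.3820·10.0744)/10.3771 = -0.23006.

k = 1.499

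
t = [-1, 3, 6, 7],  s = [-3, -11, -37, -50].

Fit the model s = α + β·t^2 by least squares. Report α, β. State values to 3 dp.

α = -2.085, β = -0.975

Entries of MᵀM: Σ1 = 4, Σt^2 = 95, Σt^2·t^2 = 3779.
Right-hand side: Σs = -101, Σt^2·s = -3884.
Normal equations: [[4, 95]; [95, 3779]]·[α, β]ᵀ = [-101, -3884]ᵀ.
Δ = 4·3779 − 95² = 6091.
α = ((-101)·3779 − 95·(-3884))/6091 = -12699/6091; β = (4·(-3884) − 95·(-101))/6091 = -5941/6091.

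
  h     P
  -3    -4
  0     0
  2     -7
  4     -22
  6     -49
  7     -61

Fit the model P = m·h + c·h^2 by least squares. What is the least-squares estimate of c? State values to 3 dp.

c = -1.026

Sums needed: Σh·h = 114, Σh·h^2 = 604, Σh^2·h^2 = 4050.
Right-hand side: Σh·P = -811, Σh^2·P = -5169.
XᵀX·[m, c]ᵀ = XᵀP becomes [[114, 604]; [604, 4050]]·[m, c]ᵀ = [-811, -5169]ᵀ.
Eliminating c: 4050·(row 1) − 604·(row 2) gives 96884·m = 4050·(-811) − 604·(-5169) = -162474, so m = -81237/48442.
Then c = ((-5169) − 604·(-81237/48442))/4050 = -49711/48442.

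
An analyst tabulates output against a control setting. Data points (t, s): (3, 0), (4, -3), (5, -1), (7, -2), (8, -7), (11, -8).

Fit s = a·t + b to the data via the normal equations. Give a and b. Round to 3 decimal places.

The normal system MᵀM·[a, b]ᵀ = Mᵀs is [[284, 38]; [38, 6]]·[a, b]ᵀ = [-175, -21]ᵀ.
Eliminating b: 6·(row 1) − 38·(row 2) gives 260·a = 6·(-175) − 38·(-21) = -252, so a = -63/65.
Then b = ((-21) − 38·(-63/65))/6 = 343/130.

a = -0.969, b = 2.638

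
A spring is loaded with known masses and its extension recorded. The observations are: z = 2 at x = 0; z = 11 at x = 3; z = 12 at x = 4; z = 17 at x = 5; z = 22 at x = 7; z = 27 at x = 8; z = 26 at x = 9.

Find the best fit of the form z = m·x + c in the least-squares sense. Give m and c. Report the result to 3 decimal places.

m = 2.859, c = 2.010

From the data, Σx·x = 244, Σx = 36, Σ1 = 7.
And Σx·z = 770, Σz = 117.
Normal equations: [[244, 36]; [36, 7]]·[m, c]ᵀ = [770, 117]ᵀ.
Eliminating c: 7·(row 1) − 36·(row 2) gives 412·m = 7·770 − 36·117 = 1178, so m = 589/206.
Then c = (117 − 36·(589/206))/7 = 207/103.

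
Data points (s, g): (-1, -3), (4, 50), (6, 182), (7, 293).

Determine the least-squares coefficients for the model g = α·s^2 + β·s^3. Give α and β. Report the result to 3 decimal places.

α = -0.656, β = 0.949

Forming XᵀX = [[3954, 25606]; [25606, 168402]] and Xᵀg = [21706, 143014]ᵀ gives XᵀX·[α, β]ᵀ = Xᵀg.
det = 3954·168402 − 25606² = 10194272.
α = (21706·168402 − 25606·143014)/10194272 = -417667/637142; β = (3954·143014 − 25606·21706)/10194272 = 604595/637142.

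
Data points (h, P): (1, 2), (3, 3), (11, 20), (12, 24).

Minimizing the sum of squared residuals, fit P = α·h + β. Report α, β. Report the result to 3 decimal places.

With design matrix X, XᵀX = [[275, 27]; [27, 4]] and XᵀP = [519, 49]ᵀ.
Δ = 275·4 − 27² = 371.
α = (519·4 − 27·49)/371 = 753/371; β = (275·49 − 27·519)/371 = -538/371.

α = 2.030, β = -1.450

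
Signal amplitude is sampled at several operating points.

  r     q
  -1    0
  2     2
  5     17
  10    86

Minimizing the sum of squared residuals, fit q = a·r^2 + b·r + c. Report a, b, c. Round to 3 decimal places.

With design matrix M, MᵀM = [[10642, 1132, 130]; [1132, 130, 16]; [130, 16, 4]] and Mᵀq = [9033, 949, 105]ᵀ.
Inverting the 3×3 Gram matrix, [a, b, c]ᵀ = [5245/5442, -5017/5442, -1257/907]ᵀ.

a = 0.964, b = -0.922, c = -1.386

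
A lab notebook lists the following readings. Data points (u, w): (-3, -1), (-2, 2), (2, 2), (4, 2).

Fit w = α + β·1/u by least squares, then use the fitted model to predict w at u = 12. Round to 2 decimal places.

ŵ = 1.40

Normal-equation sums: Σ1 = 4, Σ1/u = -1/12, Σ1/u·1/u = 97/144.
Right-hand side: Σw = 5, Σ1/u·w = 5/6.
det = 4·(97/144) − (-1/12)² = 43/16.
α = (5·(97/144) − (-1/12)·(5/6))/(43/16) = 55/43; β = (4·(5/6) − (-1/12)·5)/(43/16) = 60/43.
At u = 12: ŵ = (55/43)·(1) + (60/43)·(1/12) = 60/43.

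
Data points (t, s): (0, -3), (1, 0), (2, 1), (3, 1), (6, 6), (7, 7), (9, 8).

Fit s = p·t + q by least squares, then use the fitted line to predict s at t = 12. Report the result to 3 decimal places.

The normal system XᵀX·[p, q]ᵀ = Xᵀs is [[180, 28]; [28, 7]]·[p, q]ᵀ = [162, 20]ᵀ.
det = 180·7 − 28² = 476.
p = (162·7 − 28·20)/476 = 41/34; q = (180·20 − 28·162)/476 = -234/119.
At t = 12: ŝ = (41/34)·(12) + (-234/119)·(1) = 1488/119.

ŝ = 12.504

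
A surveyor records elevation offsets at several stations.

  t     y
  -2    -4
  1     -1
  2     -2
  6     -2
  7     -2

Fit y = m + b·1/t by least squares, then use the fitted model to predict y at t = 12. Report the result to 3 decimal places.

Entries of MᵀM: Σ1 = 5, Σ1/t = 55/42, Σ1/t·1/t = 2731/1764.
Moment sums: Σy = -11, Σ1/t·y = -13/21.
MᵀM·[m, b]ᵀ = Mᵀy becomes [[5, 55/42]; [55/42, 2731/1764]]·[m, b]ᵀ = [-11, -13/21]ᵀ.
det = 5·(2731/1764) − (55/42)² = 5315/882.
m = ((-11)·(2731/1764) − (55/42)·(-13/21))/(5315/882) = -28611/10630; b = (5·(-13/21) − (55/42)·(-11))/(5315/882) = 1995/1063.
At t = 12: ŷ = (-28611/10630)·(1) + (1995/1063)·(1/12) = -53897/21260.

ŷ = -2.535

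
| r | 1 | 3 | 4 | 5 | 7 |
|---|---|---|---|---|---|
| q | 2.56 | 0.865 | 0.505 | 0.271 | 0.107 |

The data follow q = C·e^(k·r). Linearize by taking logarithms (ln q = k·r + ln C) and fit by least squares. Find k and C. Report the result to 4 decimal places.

k = -0.5343, C = 4.2688

With ln qᵢ as the transformed response and rᵢ as the regressor:
XᵀX = [[100.0000, 20.0000]; [20.0000, 5]], rhs = [-24.4005, -3.4288]ᵀ  (here Σr = 20.0000, Σ(r)² = 100.0000, Σln q = -3.4288, Σr·ln q = -24.4005).
Δ = 100.0000·5 − (20.0000)² = 100.0000; k = (-24.4005·5 − 20.0000·-3.4288)/100.0000 = -0.53427, ln C = (100.0000·-3.4288 − 20.0000·-24.4005)/100.0000 = 1.45133, so C = exp(1.45133) = 4.26877.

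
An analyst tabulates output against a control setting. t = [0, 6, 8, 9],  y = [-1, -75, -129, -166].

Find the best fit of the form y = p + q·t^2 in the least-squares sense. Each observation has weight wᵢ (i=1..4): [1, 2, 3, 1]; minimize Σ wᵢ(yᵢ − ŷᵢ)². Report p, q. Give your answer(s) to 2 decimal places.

Sums needed: Σwᵢ·1 = 7, Σwᵢ·t^2 = 345, Σwᵢ·t^2·t^2 = 21441.
Moment sums: Σwᵢ·y = -704, Σwᵢ·t^2·y = -43614.
Δ = 7·21441 − 345² = 31062.
p = ((-704)·21441 − 345·(-43614))/31062 = -7939/5177; q = (7·(-43614) − 345·(-704))/31062 = -10403/5177.

p = -1.53, q = -2.01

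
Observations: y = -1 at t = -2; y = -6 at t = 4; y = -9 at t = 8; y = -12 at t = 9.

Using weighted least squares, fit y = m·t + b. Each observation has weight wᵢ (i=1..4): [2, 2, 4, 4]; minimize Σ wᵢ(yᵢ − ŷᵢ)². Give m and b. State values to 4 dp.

m = -0.9362, b = -2.5496

Compute the Gram sums: Σwᵢ·t·t = 620, Σwᵢ·t = 72, Σwᵢ·1 = 12.
For MᵀWy: Σwᵢ·t·y = -764, Σwᵢ·y = -98.
MᵀWM·[m, b]ᵀ = MᵀWy becomes [[620, 72]; [72, 12]]·[m, b]ᵀ = [-764, -98]ᵀ.
Determinant 620·12 − 72² = 2256.
m = ((-764)·12 − 72·(-98))/2256 = -44/47; b = (620·(-98) − 72·(-764))/2256 = -719/282.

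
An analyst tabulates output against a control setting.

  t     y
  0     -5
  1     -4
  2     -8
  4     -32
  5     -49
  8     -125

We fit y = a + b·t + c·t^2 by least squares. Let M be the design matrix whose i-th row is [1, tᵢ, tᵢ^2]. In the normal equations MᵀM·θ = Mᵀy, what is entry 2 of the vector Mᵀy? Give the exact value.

Entry 2 ↔ basis t, so (Mᵀy)_{2} = Σᵢ (t)·yᵢ = (0)·(-5) + (1)·(-4) + (2)·(-8) + (4)·(-32) + (5)·(-49) + (8)·(-125) = -1393.

-1393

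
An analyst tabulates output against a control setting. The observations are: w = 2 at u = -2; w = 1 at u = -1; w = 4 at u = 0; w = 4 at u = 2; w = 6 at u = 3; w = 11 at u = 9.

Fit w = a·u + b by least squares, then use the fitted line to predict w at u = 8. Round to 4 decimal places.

The normal system MᵀM·[a, b]ᵀ = Mᵀw is [[99, 11]; [11, 6]]·[a, b]ᵀ = [120, 28]ᵀ.
Eliminating b: 6·(row 1) − 11·(row 2) gives 473·a = 6·120 − 11·28 = 412, so a = 412/473.
Then b = (28 − 11·(412/473))/6 = 132/43.
At u = 8: ŵ = (412/473)·(8) + (132/43)·(1) = 4748/473.

ŵ = 10.0381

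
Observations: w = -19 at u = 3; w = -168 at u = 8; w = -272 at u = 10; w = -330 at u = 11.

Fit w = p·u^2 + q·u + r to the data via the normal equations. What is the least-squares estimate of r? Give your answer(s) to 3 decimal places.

r = -1.473

Normal-equation sums: Σu^2·u^2 = 28818, Σu^2·u = 2870, Σu^2 = 294, Σu·u = 294, Σu = 32, Σ1 = 4.
Moment sums: Σu^2·w = -78053, Σu·w = -7751, Σw = -789.
So MᵀM·[p, q, r]ᵀ = Mᵀw: [[28818, 2870, 294]; [2870, 294, 32]; [294, 32, 4]]·[p, q, r]ᵀ = [-78053, -7751, -789]ᵀ.
Inverting the 3×3 Gram matrix, [p, q, r]ᵀ = [-16935/5618, 9053/2809, -4138/2809]ᵀ.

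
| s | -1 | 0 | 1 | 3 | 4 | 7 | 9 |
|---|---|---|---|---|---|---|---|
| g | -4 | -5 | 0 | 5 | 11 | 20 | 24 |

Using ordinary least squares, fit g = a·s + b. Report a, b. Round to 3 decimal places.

Entries of XᵀX: Σs·s = 157, Σs = 23, Σ1 = 7.
And Σs·g = 419, Σg = 51.
Normal equations: [[157, 23]; [23, 7]]·[a, b]ᵀ = [419, 51]ᵀ.
det = 157·7 − 23² = 570.
a = (419·7 − 23·51)/570 = 176/57; b = (157·51 − 23·419)/570 = -163/57.

a = 3.088, b = -2.860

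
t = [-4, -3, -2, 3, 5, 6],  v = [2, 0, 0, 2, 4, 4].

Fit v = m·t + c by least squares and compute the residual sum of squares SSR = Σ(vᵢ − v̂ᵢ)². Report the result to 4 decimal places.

SSR = 5.2021

Compute the Gram sums: Σt·t = 99, Σt = 5, Σ1 = 6.
Right-hand side: Σt·v = 42, Σv = 12.
Determinant 99·6 − 5² = 569.
m = (42·6 − 5·12)/569 = 192/569; c = (99·12 − 5·42)/569 = 978/569.
Residuals: 928/569, -402/569, -594/569, -416/569, 338/569, 146/569; SSR = 2960/569.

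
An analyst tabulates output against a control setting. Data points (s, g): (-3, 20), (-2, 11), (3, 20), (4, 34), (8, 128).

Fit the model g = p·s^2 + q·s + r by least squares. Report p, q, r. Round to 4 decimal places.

p = 1.9609, q = -0.0216, r = 2.6406

Entries of MᵀM: Σs^2·s^2 = 4530, Σs^2·s = 568, Σs^2 = 102, Σs·s = 102, Σs = 10, Σ1 = 5.
Right-hand side: Σs^2·g = 9140, Σs·g = 1138, Σg = 213.
So MᵀM·[p, q, r]ᵀ = Mᵀg: [[4530, 568, 102]; [568, 102, 10]; [102, 10, 5]]·[p, q, r]ᵀ = [9140, 1138, 213]ᵀ.
Inverting the 3×3 Gram matrix, [p, q, r]ᵀ = [167507/85423, -142/6571, 225569/85423]ᵀ.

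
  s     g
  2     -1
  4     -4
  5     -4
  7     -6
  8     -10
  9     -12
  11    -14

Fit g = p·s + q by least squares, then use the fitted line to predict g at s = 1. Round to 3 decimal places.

With design matrix A, AᵀA = [[360, 46]; [46, 7]] and Aᵀg = [-422, -51]ᵀ.
Eliminating q: 7·(row 1) − 46·(row 2) gives 404·p = 7·(-422) − 46·(-51) = -608, so p = -152/101.
Then q = ((-51) − 46·(-152/101))/7 = 263/101.
At s = 1: ĝ = (-152/101)·(1) + (263/101)·(1) = 111/101.

ĝ = 1.099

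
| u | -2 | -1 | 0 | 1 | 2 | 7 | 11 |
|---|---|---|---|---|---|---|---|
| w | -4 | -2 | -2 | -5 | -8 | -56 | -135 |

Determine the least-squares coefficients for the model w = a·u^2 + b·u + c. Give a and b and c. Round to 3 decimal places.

Forming AᵀA = [[17076, 1674, 180]; [1674, 180, 18]; [180, 18, 7]] and Aᵀw = [-19134, -1888, -212]ᵀ gives AᵀA·[a, b, c]ᵀ = Aᵀw.
Row-reducing yields a = -13168/12803, b = -83749/115227, c = -3602/1829.

a = -1.029, b = -0.727, c = -1.969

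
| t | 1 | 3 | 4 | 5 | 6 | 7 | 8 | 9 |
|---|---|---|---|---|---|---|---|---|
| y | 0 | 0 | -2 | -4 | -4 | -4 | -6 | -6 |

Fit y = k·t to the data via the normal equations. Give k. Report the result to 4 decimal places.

Forming AᵀA = [[281]] and Aᵀy = [-182]ᵀ gives AᵀA·[k]ᵀ = Aᵀy.
Hence k = -182 / 281 ≈ -0.647687.

k = -0.6477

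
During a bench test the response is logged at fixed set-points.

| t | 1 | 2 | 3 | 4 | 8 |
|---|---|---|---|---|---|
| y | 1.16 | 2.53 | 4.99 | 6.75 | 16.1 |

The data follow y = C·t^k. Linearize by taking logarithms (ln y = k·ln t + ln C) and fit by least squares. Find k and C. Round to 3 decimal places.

Taking logs, ln y = k·ln t + ln C, so regress ln y on ln t.
XᵀX = [[7.9333, 5.2575]; [5.2575, 5]], rhs = [10.8349, 7.3724]ᵀ  (here Σln t = 5.2575, Σ(ln t)² = 7.9333, Σln y = 7.3724, Σln t·ln y = 10.8349).
Δ = 7.9333·5 − (5.2575)² = 12.0252; k = (10.8349·5 − 5.2575·7.3724)/12.0252 = 1.28181, ln C = (7.9333·7.3724 − 5.2575·10.8349)/12.0252 = 0.12666, so C = exp(0.12666) = 1.13503.

k = 1.282, C = 1.135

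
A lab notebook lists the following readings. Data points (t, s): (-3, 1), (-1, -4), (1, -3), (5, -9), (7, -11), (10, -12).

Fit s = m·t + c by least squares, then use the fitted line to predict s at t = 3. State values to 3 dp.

XᵀX·[m, c]ᵀ = Xᵀs reads: 185·m + 19·c = -244;  19·m + 6·c = -38.
Δ = 185·6 − 19² = 749.
m = ((-244)·6 − 19·(-38))/749 = -106/107; c = (185·(-38) − 19·(-244))/749 = -342/107.
At t = 3: ŝ = (-106/107)·(3) + (-342/107)·(1) = -660/107.

ŝ = -6.168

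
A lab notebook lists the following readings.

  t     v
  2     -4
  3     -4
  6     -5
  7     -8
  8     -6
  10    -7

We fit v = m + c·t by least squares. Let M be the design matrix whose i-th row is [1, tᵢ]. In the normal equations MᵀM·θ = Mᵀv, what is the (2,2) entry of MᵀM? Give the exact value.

Row 2 ↔ basis t, column 2 ↔ basis t, so (MᵀM)_{2,2} = Σᵢ (t)·(t) = (2)·(2) + (3)·(3) + (6)·(6) + (7)·(7) + (8)·(8) + (10)·(10) = 262.

262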